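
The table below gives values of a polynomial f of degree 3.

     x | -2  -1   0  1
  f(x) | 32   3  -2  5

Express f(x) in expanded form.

Write f(x) = ax^3 + bx^2 + cx + d. Substituting each data point gives a linear system:
  -8a + 4b - 2c + d = 32
  -a + b - c + d = 3
  d = -2
  a + b + c + d = 5
Solving the system yields a = -2, b = 6, c = 3, d = -2.
So f(x) = -2x^3 + 6x^2 + 3x - 2.
Check: f(-2) = 32. ✓

f(x) = -2x^3 + 6x^2 + 3x - 2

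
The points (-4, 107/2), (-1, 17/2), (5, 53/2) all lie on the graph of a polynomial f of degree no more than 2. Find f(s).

Using the Lagrange interpolation formula with nodes -4, -1, 5:
  L_0(s) = (s + 1)(s - 5) / 27
  L_1(s) = (s + 4)(s - 5) / -18
  L_2(s) = (s + 4)(s + 1) / 54
Then f(s) = 107/2·L_0(s) + 17/2·L_1(s) + 53/2·L_2(s).
Expanding and collecting terms gives f(s) = 2s² - 5s + 3/2.
Check: f(-1) = 17/2. ✓

f(s) = 2s^2 - 5s + 3/2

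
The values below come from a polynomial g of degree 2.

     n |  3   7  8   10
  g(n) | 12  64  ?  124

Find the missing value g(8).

The 3 known points determine the degree-2 polynomial uniquely.
Write g(n) = an^2 + bn + c. Substituting each data point gives a linear system:
  9a + 3b + c = 12
  49a + 7b + c = 64
  100a + 10b + c = 124
Solving the system yields a = 1, b = 3, c = -6.
So g(n) = n² + 3n - 6.
Then g(8) = 82.

82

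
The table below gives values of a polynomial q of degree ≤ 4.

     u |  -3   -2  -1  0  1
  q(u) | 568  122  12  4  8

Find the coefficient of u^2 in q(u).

Write q(u) = au^4 + bu^3 + cu^2 + du + e. Substituting each data point gives a linear system:
  81a - 27b + 9c - 3d + e = 568
  16a - 8b + 4c - 2d + e = 122
  a - b + c - d + e = 12
  e = 4
  a + b + c + d + e = 8
Solving the system yields a = 6, b = -3, c = 0, d = 1, e = 4.
So q(u) = 6u^4 - 3u^3 + u + 4.
The coefficient of u^2 is 0.

0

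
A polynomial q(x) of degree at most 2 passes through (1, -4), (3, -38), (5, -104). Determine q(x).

Using the Lagrange interpolation formula with nodes 1, 3, 5:
  L_0(x) = (x - 3)(x - 5) / 8
  L_1(x) = (x - 1)(x - 5) / -4
  L_2(x) = (x - 1)(x - 3) / 8
Then q(x) = -4·L_0(x) - 38·L_1(x) - 104·L_2(x).
Expanding and collecting terms gives q(x) = -4x^2 - x + 1.
Check: q(1) = -4. ✓

q(x) = -4x^2 - x + 1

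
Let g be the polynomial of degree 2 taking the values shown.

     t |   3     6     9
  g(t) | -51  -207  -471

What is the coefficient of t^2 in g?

-6

Write g(t) = at^2 + bt + c. Substituting each data point gives a linear system:
  9a + 3b + c = -51
  36a + 6b + c = -207
  81a + 9b + c = -471
Solving the system yields a = -6, b = 2, c = -3.
So g(t) = -6t^2 + 2t - 3.
The leading coefficient is -6.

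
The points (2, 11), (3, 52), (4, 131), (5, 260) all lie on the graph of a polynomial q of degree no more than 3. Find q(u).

q(u) = 2u^3 + u^2 - 2u - 5

Using the Lagrange interpolation formula with nodes 2, 3, 4, 5:
  L_0(u) = (u - 3)(u - 4)(u - 5) / -6
  L_1(u) = (u - 2)(u - 4)(u - 5) / 2
  L_2(u) = (u - 2)(u - 3)(u - 5) / -2
  L_3(u) = (u - 2)(u - 3)(u - 4) / 6
Then q(u) = 11·L_0(u) + 52·L_1(u) + 131·L_2(u) + 260·L_3(u).
Expanding and collecting terms gives q(u) = 2u^3 + u^2 - 2u - 5.
Check: q(2) = 11. ✓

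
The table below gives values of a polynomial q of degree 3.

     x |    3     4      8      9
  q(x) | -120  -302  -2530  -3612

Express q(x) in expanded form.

Using the Lagrange interpolation formula with nodes 3, 4, 8, 9:
  L_0(x) = (x - 4)(x - 8)(x - 9) / -30
  L_1(x) = (x - 3)(x - 8)(x - 9) / 20
  L_2(x) = (x - 3)(x - 4)(x - 9) / -20
  L_3(x) = (x - 3)(x - 4)(x - 8) / 30
Then q(x) = -120·L_0(x) - 302·L_1(x) - 2530·L_2(x) - 3612·L_3(x).
Expanding and collecting terms gives q(x) = -5x³ + 3x + 6.
Check: q(4) = -302. ✓

q(x) = -5x^3 + 3x + 6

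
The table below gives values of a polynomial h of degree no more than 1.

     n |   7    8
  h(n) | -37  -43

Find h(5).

-25

Using the Lagrange interpolation formula with nodes 7, 8:
  L_0(n) = (n - 8) / -1
  L_1(n) = (n - 7) / 1
Then h(n) = -37·L_0(n) - 43·L_1(n).
Expanding and collecting terms gives h(n) = -6n + 5.
Evaluating at n = 5: h(5) = -25.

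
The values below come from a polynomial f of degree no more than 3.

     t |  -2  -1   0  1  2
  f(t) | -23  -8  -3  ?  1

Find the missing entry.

-2

On equispaced nodes a degree-3 polynomial has vanishing fourth forward difference, so
  f(-2) - 4·f(-1) + 6·f(0) - 4·f(1) + f(2) = 0.
Substituting the known values and solving for f(1):
  -4·f(1) = 8
  f(1) = -2.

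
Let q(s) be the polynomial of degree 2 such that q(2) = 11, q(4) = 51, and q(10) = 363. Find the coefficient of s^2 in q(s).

4

Write q(s) = as^2 + bs + c. Substituting each data point gives a linear system:
  4a + 2b + c = 11
  16a + 4b + c = 51
  100a + 10b + c = 363
Solving the system yields a = 4, b = -4, c = 3.
So q(s) = 4s^2 - 4s + 3.
The leading coefficient is 4.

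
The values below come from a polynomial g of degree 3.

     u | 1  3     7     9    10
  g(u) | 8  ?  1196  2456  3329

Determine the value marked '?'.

The 4 known points determine the degree-3 polynomial uniquely.
Write g(u) = au^3 + bu^2 + cu + d. Substituting each data point gives a linear system:
  a + b + c + d = 8
  343a + 49b + 7c + d = 1196
  729a + 81b + 9c + d = 2456
  1000a + 100b + 10c + d = 3329
Solving the system yields a = 3, b = 3, c = 3, d = -1.
So g(u) = 3u³ + 3u² + 3u - 1.
Then g(3) = 116.

116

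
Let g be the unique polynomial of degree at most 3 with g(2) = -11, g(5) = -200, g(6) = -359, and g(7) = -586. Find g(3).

Write g(x) = ax^3 + bx^2 + cx + d. Substituting each data point gives a linear system:
  8a + 4b + 2c + d = -11
  125a + 25b + 5c + d = -200
  216a + 36b + 6c + d = -359
  343a + 49b + 7c + d = -586
Solving the system yields a = -2, b = 2, c = 1, d = -5.
So g(x) = -2x^3 + 2x^2 + x - 5.
Then g(3) = -38.

-38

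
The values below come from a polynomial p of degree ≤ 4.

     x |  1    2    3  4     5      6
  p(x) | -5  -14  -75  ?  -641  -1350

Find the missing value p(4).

On equispaced nodes a degree-4 polynomial has vanishing fifth forward difference, so
  - p(1) + 5·p(2) - 10·p(3) + 10·p(4) - 5·p(5) + p(6) = 0.
Substituting the known values and solving for p(4):
  10·p(4) = -2540
  p(4) = -254.

-254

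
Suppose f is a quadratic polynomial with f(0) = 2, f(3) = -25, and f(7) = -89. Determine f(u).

f(u) = -u^2 - 6u + 2

Write f(u) = au^2 + bu + c. Substituting each data point gives a linear system:
  c = 2
  9a + 3b + c = -25
  49a + 7b + c = -89
Solving the system yields a = -1, b = -6, c = 2.
So f(u) = -u² - 6u + 2.
Check: f(7) = -89. ✓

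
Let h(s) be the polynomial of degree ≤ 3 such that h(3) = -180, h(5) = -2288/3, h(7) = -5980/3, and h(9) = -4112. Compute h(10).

Forward differences of the values at s = 3, 5, 7, 9:
  h  : -180  -2288/3  -5980/3  -4112
  Δ  : -1748/3  -3692/3  -6356/3
  Δ^2: -648  -888
  Δ^3: -240
The third differences are constant, confirming degree 3.
Interpolating (Newton forward form) and evaluating at s = 10 gives h(10) = -16738/3.

-16738/3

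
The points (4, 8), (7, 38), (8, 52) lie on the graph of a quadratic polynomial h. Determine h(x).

Using the Lagrange interpolation formula with nodes 4, 7, 8:
  L_0(x) = (x - 7)(x - 8) / 12
  L_1(x) = (x - 4)(x - 8) / -3
  L_2(x) = (x - 4)(x - 7) / 4
Then h(x) = 8·L_0(x) + 38·L_1(x) + 52·L_2(x).
Expanding and collecting terms gives h(x) = x² - x - 4.
Check: h(4) = 8. ✓

h(x) = x^2 - x - 4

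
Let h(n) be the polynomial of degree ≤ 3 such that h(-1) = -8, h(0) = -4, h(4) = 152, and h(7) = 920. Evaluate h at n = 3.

56

Using the Lagrange interpolation formula with nodes -1, 0, 4, 7:
  L_0(n) = n(n - 4)(n - 7) / -40
  L_1(n) = (n + 1)(n - 4)(n - 7) / 28
  L_2(n) = (n + 1)n(n - 7) / -60
  L_3(n) = (n + 1)n(n - 4) / 168
Then h(n) = -8·L_0(n) - 4·L_1(n) + 152·L_2(n) + 920·L_3(n).
Expanding and collecting terms gives h(n) = 3n^3 - 2n^2 - n - 4.
Evaluating at n = 3: h(3) = 56.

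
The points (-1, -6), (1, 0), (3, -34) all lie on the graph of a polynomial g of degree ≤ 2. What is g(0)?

Forward differences of the values at u = -1, 1, 3:
  g  : -6  0  -34
  Δ  : 6  -34
  Δ^2: -40
The second differences are constant, confirming degree 2.
Interpolating (Newton forward form) and evaluating at u = 0 gives g(0) = 2.

2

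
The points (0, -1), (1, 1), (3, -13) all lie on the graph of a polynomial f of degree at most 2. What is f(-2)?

-23

Write f(t) = at^2 + bt + c. Substituting each data point gives a linear system:
  c = -1
  a + b + c = 1
  9a + 3b + c = -13
Solving the system yields a = -3, b = 5, c = -1.
So f(t) = -3t² + 5t - 1.
Then f(-2) = -23.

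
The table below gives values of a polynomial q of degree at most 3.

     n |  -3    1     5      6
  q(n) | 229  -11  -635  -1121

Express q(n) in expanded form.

q(n) = -6n^3 + 6n^2 - 6n - 5

Using the Lagrange interpolation formula with nodes -3, 1, 5, 6:
  L_0(n) = (n - 1)(n - 5)(n - 6) / -288
  L_1(n) = (n + 3)(n - 5)(n - 6) / 80
  L_2(n) = (n + 3)(n - 1)(n - 6) / -32
  L_3(n) = (n + 3)(n - 1)(n - 5) / 45
Then q(n) = 229·L_0(n) - 11·L_1(n) - 635·L_2(n) - 1121·L_3(n).
Expanding and collecting terms gives q(n) = -6n³ + 6n² - 6n - 5.
Check: q(6) = -1121. ✓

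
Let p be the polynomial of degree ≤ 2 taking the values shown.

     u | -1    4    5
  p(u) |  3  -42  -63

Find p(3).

-25

Write p(u) = au^2 + bu + c. Substituting each data point gives a linear system:
  a - b + c = 3
  16a + 4b + c = -42
  25a + 5b + c = -63
Solving the system yields a = -2, b = -3, c = 2.
So p(u) = -2u^2 - 3u + 2.
Then p(3) = -25.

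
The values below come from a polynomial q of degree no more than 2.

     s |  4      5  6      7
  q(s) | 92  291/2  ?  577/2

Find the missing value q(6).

211

The 3 known points determine the degree-2 polynomial uniquely.
Write q(s) = as^2 + bs + c. Substituting each data point gives a linear system:
  16a + 4b + c = 92
  25a + 5b + c = 291/2
  49a + 7b + c = 577/2
Solving the system yields a = 6, b = -1/2, c = -2.
So q(s) = 6s^2 - (1/2)s - 2.
Then q(6) = 211.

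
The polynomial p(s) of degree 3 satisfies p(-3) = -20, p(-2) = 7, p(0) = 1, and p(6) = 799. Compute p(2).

Write p(s) = as^3 + bs^2 + cs + d. Substituting each data point gives a linear system:
  -27a + 9b - 3c + d = -20
  -8a + 4b - 2c + d = 7
  d = 1
  216a + 36b + 6c + d = 799
Solving the system yields a = 3, b = 5, c = -5, d = 1.
So p(s) = 3s³ + 5s² - 5s + 1.
Then p(2) = 35.

35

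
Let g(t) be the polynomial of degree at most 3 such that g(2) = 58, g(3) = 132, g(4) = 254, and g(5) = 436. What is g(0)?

6

Write g(t) = at^3 + bt^2 + ct + d. Substituting each data point gives a linear system:
  8a + 4b + 2c + d = 58
  27a + 9b + 3c + d = 132
  64a + 16b + 4c + d = 254
  125a + 25b + 5c + d = 436
Solving the system yields a = 2, b = 6, c = 6, d = 6.
So g(t) = 2t³ + 6t² + 6t + 6.
Then g(0) = 6.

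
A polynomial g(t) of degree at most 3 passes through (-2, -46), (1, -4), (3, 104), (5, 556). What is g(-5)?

Write g(t) = at^3 + bt^2 + ct + d. Substituting each data point gives a linear system:
  -8a + 4b - 2c + d = -46
  a + b + c + d = -4
  27a + 9b + 3c + d = 104
  125a + 25b + 5c + d = 556
Solving the system yields a = 5, b = -2, c = -3, d = -4.
So g(t) = 5t^3 - 2t^2 - 3t - 4.
Then g(-5) = -664.

-664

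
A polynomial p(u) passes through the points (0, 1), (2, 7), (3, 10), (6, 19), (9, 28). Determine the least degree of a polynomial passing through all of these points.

1

Divided differences on the nodes 0, 2, 3, 6, 9:
  order 0: 1  7  10  19  28
  order 1: 3  3  3  3
  order 2: 0  0  0
  order 3: 0  0
  order 4: 0
The order-1 divided differences are all 3 (nonzero) and every higher order vanishes, so the data lies on a polynomial of degree exactly 1.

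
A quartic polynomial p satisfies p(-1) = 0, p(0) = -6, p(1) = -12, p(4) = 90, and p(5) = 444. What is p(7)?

Write p(n) = an^4 + bn^3 + cn^2 + dn + e. Substituting each data point gives a linear system:
  a - b + c - d + e = 0
  e = -6
  a + b + c + d + e = -12
  256a + 64b + 16c + 4d + e = 90
  625a + 125b + 25c + 5d + e = 444
Solving the system yields a = 2, b = -6, c = -2, d = 0, e = -6.
So p(n) = 2n^4 - 6n^3 - 2n^2 - 6.
Then p(7) = 2640.

2640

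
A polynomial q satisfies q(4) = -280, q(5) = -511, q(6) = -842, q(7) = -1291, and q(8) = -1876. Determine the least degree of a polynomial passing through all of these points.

3

Forward differences of the values at u = 4, 5, 6, 7, 8:
  q  : -280  -511  -842  -1291  -1876
  Δ  : -231  -331  -449  -585
  Δ^2: -100  -118  -136
  Δ^3: -18  -18
  Δ^4: 0
The third differences are constant (-18) and nonzero, while all higher differences vanish, so the minimal degree is 3.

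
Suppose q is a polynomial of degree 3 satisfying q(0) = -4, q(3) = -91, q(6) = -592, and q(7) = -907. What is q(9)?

-1831

Write q(x) = ax^3 + bx^2 + cx + d. Substituting each data point gives a linear system:
  d = -4
  27a + 9b + 3c + d = -91
  216a + 36b + 6c + d = -592
  343a + 49b + 7c + d = -907
Solving the system yields a = -2, b = -5, c = 4, d = -4.
So q(x) = -2x^3 - 5x^2 + 4x - 4.
Then q(9) = -1831.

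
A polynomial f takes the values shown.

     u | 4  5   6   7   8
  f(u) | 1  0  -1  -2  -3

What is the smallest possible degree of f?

Forward differences of the values at u = 4, 5, 6, 7, 8:
  f  : 1  0  -1  -2  -3
  Δ  : -1  -1  -1  -1
  Δ^2: 0  0  0
  Δ^3: 0  0
  Δ^4: 0
The first differences are constant (-1) and nonzero, while all higher differences vanish, so the minimal degree is 1.

1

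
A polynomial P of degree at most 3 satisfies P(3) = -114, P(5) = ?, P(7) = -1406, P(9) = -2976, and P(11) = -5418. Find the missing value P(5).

On equispaced nodes a degree-3 polynomial has vanishing fourth forward difference, so
  P(3) - 4·P(5) + 6·P(7) - 4·P(9) + P(11) = 0.
Substituting the known values and solving for P(5):
  -4·P(5) = 2064
  P(5) = -516.

-516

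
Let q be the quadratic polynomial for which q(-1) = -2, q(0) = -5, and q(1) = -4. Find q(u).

q(u) = 2u^2 - u - 5

Write q(u) = au^2 + bu + c. Substituting each data point gives a linear system:
  a - b + c = -2
  c = -5
  a + b + c = -4
Solving the system yields a = 2, b = -1, c = -5.
So q(u) = 2u² - u - 5.
Check: q(-1) = -2. ✓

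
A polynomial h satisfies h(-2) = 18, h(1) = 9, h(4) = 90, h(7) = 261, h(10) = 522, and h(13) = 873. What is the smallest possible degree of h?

2

Forward differences of the values at t = -2, 1, 4, 7, 10, 13:
  h  : 18  9  90  261  522  873
  Δ  : -9  81  171  261  351
  Δ^2: 90  90  90  90
  Δ^3: 0  0  0
  Δ^4: 0  0
  Δ^5: 0
The second differences are constant (90) and nonzero, while all higher differences vanish, so the minimal degree is 2.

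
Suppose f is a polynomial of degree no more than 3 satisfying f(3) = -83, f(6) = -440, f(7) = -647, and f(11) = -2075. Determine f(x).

Using the Lagrange interpolation formula with nodes 3, 6, 7, 11:
  L_0(x) = (x - 6)(x - 7)(x - 11) / -96
  L_1(x) = (x - 3)(x - 7)(x - 11) / 15
  L_2(x) = (x - 3)(x - 6)(x - 11) / -16
  L_3(x) = (x - 3)(x - 6)(x - 7) / 160
Then f(x) = -83·L_0(x) - 440·L_1(x) - 647·L_2(x) - 2075·L_3(x).
Expanding and collecting terms gives f(x) = -x^3 - 6x^2 - 2x + 4.
Check: f(3) = -83. ✓

f(x) = -x^3 - 6x^2 - 2x + 4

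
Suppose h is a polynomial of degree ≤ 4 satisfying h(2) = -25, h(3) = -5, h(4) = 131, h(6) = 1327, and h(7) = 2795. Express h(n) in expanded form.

Using the Lagrange interpolation formula with nodes 2, 3, 4, 6, 7:
  L_0(n) = (n - 3)(n - 4)(n - 6)(n - 7) / 40
  L_1(n) = (n - 2)(n - 4)(n - 6)(n - 7) / -12
  L_2(n) = (n - 2)(n - 3)(n - 6)(n - 7) / 12
  L_3(n) = (n - 2)(n - 3)(n - 4)(n - 7) / -24
  L_4(n) = (n - 2)(n - 3)(n - 4)(n - 6) / 60
Then h(n) = -25·L_0(n) - 5·L_1(n) + 131·L_2(n) + 1327·L_3(n) + 2795·L_4(n).
Expanding and collecting terms gives h(n) = 2n^4 - 6n^3 + 2n^2 - 6n - 5.
Check: h(6) = 1327. ✓

h(n) = 2n^4 - 6n^3 + 2n^2 - 6n - 5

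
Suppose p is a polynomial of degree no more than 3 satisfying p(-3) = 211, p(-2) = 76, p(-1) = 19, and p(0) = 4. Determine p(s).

p(s) = -6s^3 + 3s^2 - 6s + 4

Using the Lagrange interpolation formula with nodes -3, -2, -1, 0:
  L_0(s) = (s + 2)(s + 1)s / -6
  L_1(s) = (s + 3)(s + 1)s / 2
  L_2(s) = (s + 3)(s + 2)s / -2
  L_3(s) = (s + 3)(s + 2)(s + 1) / 6
Then p(s) = 211·L_0(s) + 76·L_1(s) + 19·L_2(s) + 4·L_3(s).
Expanding and collecting terms gives p(s) = -6s^3 + 3s^2 - 6s + 4.
Check: p(-2) = 76. ✓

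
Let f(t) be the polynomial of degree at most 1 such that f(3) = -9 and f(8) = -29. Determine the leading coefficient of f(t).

Write f(t) = at + b. Substituting each data point gives a linear system:
  3a + b = -9
  8a + b = -29
Solving the system yields a = -4, b = 3.
So f(t) = -4t + 3.
The leading coefficient is -4.

-4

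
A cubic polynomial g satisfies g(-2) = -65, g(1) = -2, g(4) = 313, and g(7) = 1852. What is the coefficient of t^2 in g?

-4

Write g(t) = at^3 + bt^2 + ct + d. Substituting each data point gives a linear system:
  -8a + 4b - 2c + d = -65
  a + b + c + d = -2
  64a + 16b + 4c + d = 313
  343a + 49b + 7c + d = 1852
Solving the system yields a = 6, b = -4, c = -1, d = -3.
So g(t) = 6t^3 - 4t^2 - t - 3.
The coefficient of t^2 is -4.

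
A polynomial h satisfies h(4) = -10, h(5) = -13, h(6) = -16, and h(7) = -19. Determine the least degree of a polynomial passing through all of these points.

Forward differences of the values at u = 4, 5, 6, 7:
  h  : -10  -13  -16  -19
  Δ  : -3  -3  -3
  Δ^2: 0  0
  Δ^3: 0
The first differences are constant (-3) and nonzero, while all higher differences vanish, so the minimal degree is 1.

1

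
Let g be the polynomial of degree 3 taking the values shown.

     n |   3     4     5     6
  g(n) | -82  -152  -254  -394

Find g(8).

Using the Lagrange interpolation formula with nodes 3, 4, 5, 6:
  L_0(n) = (n - 4)(n - 5)(n - 6) / -6
  L_1(n) = (n - 3)(n - 5)(n - 6) / 2
  L_2(n) = (n - 3)(n - 4)(n - 6) / -2
  L_3(n) = (n - 3)(n - 4)(n - 5) / 6
Then g(n) = -82·L_0(n) - 152·L_1(n) - 254·L_2(n) - 394·L_3(n).
Expanding and collecting terms gives g(n) = -n^3 - 4n^2 - 5n - 4.
Evaluating at n = 8: g(8) = -812.

-812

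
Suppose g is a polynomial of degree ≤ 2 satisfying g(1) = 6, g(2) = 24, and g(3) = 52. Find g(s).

Write g(s) = as^2 + bs + c. Substituting each data point gives a linear system:
  a + b + c = 6
  4a + 2b + c = 24
  9a + 3b + c = 52
Solving the system yields a = 5, b = 3, c = -2.
So g(s) = 5s^2 + 3s - 2.
Check: g(3) = 52. ✓

g(s) = 5s^2 + 3s - 2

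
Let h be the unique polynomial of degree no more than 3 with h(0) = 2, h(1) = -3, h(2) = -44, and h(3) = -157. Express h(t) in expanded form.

h(t) = -6t^3 + t + 2

Write h(t) = at^3 + bt^2 + ct + d. Substituting each data point gives a linear system:
  d = 2
  a + b + c + d = -3
  8a + 4b + 2c + d = -44
  27a + 9b + 3c + d = -157
Solving the system yields a = -6, b = 0, c = 1, d = 2.
So h(t) = -6t³ + t + 2.
Check: h(3) = -157. ✓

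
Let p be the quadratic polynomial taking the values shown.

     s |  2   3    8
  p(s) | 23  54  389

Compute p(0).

-3

Write p(s) = as^2 + bs + c. Substituting each data point gives a linear system:
  4a + 2b + c = 23
  9a + 3b + c = 54
  64a + 8b + c = 389
Solving the system yields a = 6, b = 1, c = -3.
So p(s) = 6s² + s - 3.
Then p(0) = -3.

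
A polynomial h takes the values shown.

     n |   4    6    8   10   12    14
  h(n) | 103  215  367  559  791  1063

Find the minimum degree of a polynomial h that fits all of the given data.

2

Forward differences of the values at n = 4, 6, 8, 10, 12, 14:
  h  : 103  215  367  559  791  1063
  Δ  : 112  152  192  232  272
  Δ^2: 40  40  40  40
  Δ^3: 0  0  0
  Δ^4: 0  0
  Δ^5: 0
The second differences are constant (40) and nonzero, while all higher differences vanish, so the minimal degree is 2.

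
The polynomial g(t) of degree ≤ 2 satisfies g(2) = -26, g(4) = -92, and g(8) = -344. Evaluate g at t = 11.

-638

Write g(t) = at^2 + bt + c. Substituting each data point gives a linear system:
  4a + 2b + c = -26
  16a + 4b + c = -92
  64a + 8b + c = -344
Solving the system yields a = -5, b = -3, c = 0.
So g(t) = -5t^2 - 3t.
Then g(11) = -638.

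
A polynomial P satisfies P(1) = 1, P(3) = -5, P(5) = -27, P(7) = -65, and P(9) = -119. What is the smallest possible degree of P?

Forward differences of the values at t = 1, 3, 5, 7, 9:
  P  : 1  -5  -27  -65  -119
  Δ  : -6  -22  -38  -54
  Δ^2: -16  -16  -16
  Δ^3: 0  0
  Δ^4: 0
The second differences are constant (-16) and nonzero, while all higher differences vanish, so the minimal degree is 2.

2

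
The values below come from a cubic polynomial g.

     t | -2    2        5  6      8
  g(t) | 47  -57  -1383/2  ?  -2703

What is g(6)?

-1169

The 4 known points determine the degree-3 polynomial uniquely.
Write g(t) = at^3 + bt^2 + ct + d. Substituting each data point gives a linear system:
  -8a + 4b - 2c + d = 47
  8a + 4b + 2c + d = -57
  125a + 25b + 5c + d = -1383/2
  512a + 64b + 8c + d = -2703
Solving the system yields a = -5, b = -3/2, c = -6, d = 1.
So g(t) = -5t^3 - (3/2)t^2 - 6t + 1.
Then g(6) = -1169.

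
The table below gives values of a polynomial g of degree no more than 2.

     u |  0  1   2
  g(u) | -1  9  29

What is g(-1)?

Forward differences of the values at u = 0, 1, 2:
  g  : -1  9  29
  Δ  : 10  20
  Δ^2: 10
The second differences are constant, confirming degree 2.
Interpolating (Newton forward form) and evaluating at u = -1 gives g(-1) = -1.

-1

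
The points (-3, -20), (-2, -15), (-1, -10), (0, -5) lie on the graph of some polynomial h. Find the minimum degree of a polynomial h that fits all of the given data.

Forward differences of the values at n = -3, -2, -1, 0:
  h  : -20  -15  -10  -5
  Δ  : 5  5  5
  Δ^2: 0  0
  Δ^3: 0
The first differences are constant (5) and nonzero, while all higher differences vanish, so the minimal degree is 1.

1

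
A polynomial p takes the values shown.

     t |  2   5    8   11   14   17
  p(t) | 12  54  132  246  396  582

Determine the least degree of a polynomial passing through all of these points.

Forward differences of the values at t = 2, 5, 8, 11, 14, 17:
  p  : 12  54  132  246  396  582
  Δ  : 42  78  114  150  186
  Δ^2: 36  36  36  36
  Δ^3: 0  0  0
  Δ^4: 0  0
  Δ^5: 0
The second differences are constant (36) and nonzero, while all higher differences vanish, so the minimal degree is 2.

2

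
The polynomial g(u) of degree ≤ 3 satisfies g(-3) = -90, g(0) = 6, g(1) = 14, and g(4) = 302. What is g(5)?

566

Using the Lagrange interpolation formula with nodes -3, 0, 1, 4:
  L_0(u) = u(u - 1)(u - 4) / -84
  L_1(u) = (u + 3)(u - 1)(u - 4) / 12
  L_2(u) = (u + 3)u(u - 4) / -12
  L_3(u) = (u + 3)u(u - 1) / 84
Then g(u) = -90·L_0(u) + 6·L_1(u) + 14·L_2(u) + 302·L_3(u).
Expanding and collecting terms gives g(u) = 4u³ + 2u² + 2u + 6.
Evaluating at u = 5: g(5) = 566.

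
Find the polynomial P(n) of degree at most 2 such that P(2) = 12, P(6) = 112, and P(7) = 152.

Using the Lagrange interpolation formula with nodes 2, 6, 7:
  L_0(n) = (n - 6)(n - 7) / 20
  L_1(n) = (n - 2)(n - 7) / -4
  L_2(n) = (n - 2)(n - 6) / 5
Then P(n) = 12·L_0(n) + 112·L_1(n) + 152·L_2(n).
Expanding and collecting terms gives P(n) = 3n^2 + n - 2.
Check: P(6) = 112. ✓

P(n) = 3n^2 + n - 2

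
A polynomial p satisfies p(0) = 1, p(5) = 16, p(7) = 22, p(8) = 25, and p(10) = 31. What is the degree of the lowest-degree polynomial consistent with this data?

Divided differences on the nodes 0, 5, 7, 8, 10:
  order 0: 1  16  22  25  31
  order 1: 3  3  3  3
  order 2: 0  0  0
  order 3: 0  0
  order 4: 0
The order-1 divided differences are all 3 (nonzero) and every higher order vanishes, so the data lies on a polynomial of degree exactly 1.

1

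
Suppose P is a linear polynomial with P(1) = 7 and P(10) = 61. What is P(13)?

79

Write P(s) = as + b. Substituting each data point gives a linear system:
  a + b = 7
  10a + b = 61
Solving the system yields a = 6, b = 1.
So P(s) = 6s + 1.
Then P(13) = 79.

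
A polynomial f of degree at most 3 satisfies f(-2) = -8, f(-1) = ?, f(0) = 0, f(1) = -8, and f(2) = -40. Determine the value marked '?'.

The 4 known points determine the degree-3 polynomial uniquely.
Write f(s) = as^3 + bs^2 + cs + d. Substituting each data point gives a linear system:
  -8a + 4b - 2c + d = -8
  d = 0
  a + b + c + d = -8
  8a + 4b + 2c + d = -40
Solving the system yields a = -2, b = -6, c = 0, d = 0.
So f(s) = -2s^3 - 6s^2.
Then f(-1) = -4.

-4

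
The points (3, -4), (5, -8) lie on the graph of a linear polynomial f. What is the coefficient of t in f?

Write f(t) = at + b. Substituting each data point gives a linear system:
  3a + b = -4
  5a + b = -8
Solving the system yields a = -2, b = 2.
So f(t) = -2t + 2.
The leading coefficient is -2.

-2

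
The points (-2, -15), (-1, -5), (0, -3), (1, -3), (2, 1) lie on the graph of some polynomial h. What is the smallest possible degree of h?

Forward differences of the values at t = -2, -1, 0, 1, 2:
  h  : -15  -5  -3  -3  1
  Δ  : 10  2  0  4
  Δ^2: -8  -2  4
  Δ^3: 6  6
  Δ^4: 0
The third differences are constant (6) and nonzero, while all higher differences vanish, so the minimal degree is 3.

3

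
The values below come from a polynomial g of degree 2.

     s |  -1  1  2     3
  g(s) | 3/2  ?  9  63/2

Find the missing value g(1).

The 3 known points determine the degree-2 polynomial uniquely.
Write g(s) = as^2 + bs + c. Substituting each data point gives a linear system:
  a - b + c = 3/2
  4a + 2b + c = 9
  9a + 3b + c = 63/2
Solving the system yields a = 5, b = -5/2, c = -6.
So g(s) = 5s^2 - (5/2)s - 6.
Then g(1) = -7/2.

-7/2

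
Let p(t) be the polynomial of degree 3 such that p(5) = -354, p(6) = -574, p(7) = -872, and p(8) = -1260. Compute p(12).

-3952

Using the Lagrange interpolation formula with nodes 5, 6, 7, 8:
  L_0(t) = (t - 6)(t - 7)(t - 8) / -6
  L_1(t) = (t - 5)(t - 7)(t - 8) / 2
  L_2(t) = (t - 5)(t - 6)(t - 8) / -2
  L_3(t) = (t - 5)(t - 6)(t - 7) / 6
Then p(t) = -354·L_0(t) - 574·L_1(t) - 872·L_2(t) - 1260·L_3(t).
Expanding and collecting terms gives p(t) = -2t³ - 3t² - 5t - 4.
Evaluating at t = 12: p(12) = -3952.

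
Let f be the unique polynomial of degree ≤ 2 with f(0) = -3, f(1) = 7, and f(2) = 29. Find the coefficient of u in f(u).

4

Write f(u) = au^2 + bu + c. Substituting each data point gives a linear system:
  c = -3
  a + b + c = 7
  4a + 2b + c = 29
Solving the system yields a = 6, b = 4, c = -3.
So f(u) = 6u² + 4u - 3.
The coefficient of u is 4.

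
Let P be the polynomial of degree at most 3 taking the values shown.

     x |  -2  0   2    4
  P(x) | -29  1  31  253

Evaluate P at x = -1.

Write P(x) = ax^3 + bx^2 + cx + d. Substituting each data point gives a linear system:
  -8a + 4b - 2c + d = -29
  d = 1
  8a + 4b + 2c + d = 31
  64a + 16b + 4c + d = 253
Solving the system yields a = 4, b = 0, c = -1, d = 1.
So P(x) = 4x^3 - x + 1.
Then P(-1) = -2.

-2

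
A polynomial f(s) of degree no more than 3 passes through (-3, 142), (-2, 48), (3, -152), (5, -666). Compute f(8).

-2652

Using the Lagrange interpolation formula with nodes -3, -2, 3, 5:
  L_0(s) = (s + 2)(s - 3)(s - 5) / -48
  L_1(s) = (s + 3)(s - 3)(s - 5) / 35
  L_2(s) = (s + 3)(s + 2)(s - 5) / -60
  L_3(s) = (s + 3)(s + 2)(s - 3) / 112
Then f(s) = 142·L_0(s) + 48·L_1(s) - 152·L_2(s) - 666·L_3(s).
Expanding and collecting terms gives f(s) = -5s³ - s² - 4s + 4.
Evaluating at s = 8: f(8) = -2652.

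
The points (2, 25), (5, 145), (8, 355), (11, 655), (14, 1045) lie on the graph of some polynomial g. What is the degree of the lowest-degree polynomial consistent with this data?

2

Forward differences of the values at n = 2, 5, 8, 11, 14:
  g  : 25  145  355  655  1045
  Δ  : 120  210  300  390
  Δ^2: 90  90  90
  Δ^3: 0  0
  Δ^4: 0
The second differences are constant (90) and nonzero, while all higher differences vanish, so the minimal degree is 2.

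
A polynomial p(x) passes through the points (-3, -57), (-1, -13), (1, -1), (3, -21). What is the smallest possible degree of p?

Forward differences of the values at x = -3, -1, 1, 3:
  p  : -57  -13  -1  -21
  Δ  : 44  12  -20
  Δ^2: -32  -32
  Δ^3: 0
The second differences are constant (-32) and nonzero, while all higher differences vanish, so the minimal degree is 2.

2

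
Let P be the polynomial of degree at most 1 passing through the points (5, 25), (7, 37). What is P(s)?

P(s) = 6s - 5

Using the Lagrange interpolation formula with nodes 5, 7:
  L_0(s) = (s - 7) / -2
  L_1(s) = (s - 5) / 2
Then P(s) = 25·L_0(s) + 37·L_1(s).
Expanding and collecting terms gives P(s) = 6s - 5.
Check: P(5) = 25. ✓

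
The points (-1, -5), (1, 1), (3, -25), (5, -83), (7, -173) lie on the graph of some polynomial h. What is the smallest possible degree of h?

2

Forward differences of the values at u = -1, 1, 3, 5, 7:
  h  : -5  1  -25  -83  -173
  Δ  : 6  -26  -58  -90
  Δ^2: -32  -32  -32
  Δ^3: 0  0
  Δ^4: 0
The second differences are constant (-32) and nonzero, while all higher differences vanish, so the minimal degree is 2.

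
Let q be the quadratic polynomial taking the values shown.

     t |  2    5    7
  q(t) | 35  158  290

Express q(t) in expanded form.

Using the Lagrange interpolation formula with nodes 2, 5, 7:
  L_0(t) = (t - 5)(t - 7) / 15
  L_1(t) = (t - 2)(t - 7) / -6
  L_2(t) = (t - 2)(t - 5) / 10
Then q(t) = 35·L_0(t) + 158·L_1(t) + 290·L_2(t).
Expanding and collecting terms gives q(t) = 5t^2 + 6t + 3.
Check: q(2) = 35. ✓

q(t) = 5t^2 + 6t + 3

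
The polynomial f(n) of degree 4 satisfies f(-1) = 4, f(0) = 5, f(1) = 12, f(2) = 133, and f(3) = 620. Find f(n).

f(n) = 6n^4 + 6n^3 - 3n^2 - 2n + 5

Write f(n) = an^4 + bn^3 + cn^2 + dn + e. Substituting each data point gives a linear system:
  a - b + c - d + e = 4
  e = 5
  a + b + c + d + e = 12
  16a + 8b + 4c + 2d + e = 133
  81a + 27b + 9c + 3d + e = 620
Solving the system yields a = 6, b = 6, c = -3, d = -2, e = 5.
So f(n) = 6n^4 + 6n^3 - 3n^2 - 2n + 5.
Check: f(-1) = 4. ✓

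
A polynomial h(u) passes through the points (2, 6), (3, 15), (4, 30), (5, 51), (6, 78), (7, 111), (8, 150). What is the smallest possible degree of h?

2

Forward differences of the values at u = 2, 3, 4, 5, 6, 7, 8:
  h  : 6  15  30  51  78  111  150
  Δ  : 9  15  21  27  33  39
  Δ^2: 6  6  6  6  6
  Δ^3: 0  0  0  0
  Δ^4: 0  0  0
  Δ^5: 0  0
  Δ^6: 0
The second differences are constant (6) and nonzero, while all higher differences vanish, so the minimal degree is 2.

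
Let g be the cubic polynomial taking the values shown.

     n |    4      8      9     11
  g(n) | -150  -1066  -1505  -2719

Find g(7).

Write g(n) = an^3 + bn^2 + cn + d. Substituting each data point gives a linear system:
  64a + 16b + 4c + d = -150
  512a + 64b + 8c + d = -1066
  729a + 81b + 9c + d = -1505
  1331a + 121b + 11c + d = -2719
Solving the system yields a = -2, b = 0, c = -5, d = -2.
So g(n) = -2n³ - 5n - 2.
Then g(7) = -723.

-723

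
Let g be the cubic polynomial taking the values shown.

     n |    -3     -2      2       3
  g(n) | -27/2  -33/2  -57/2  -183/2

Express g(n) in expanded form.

Write g(n) = an^3 + bn^2 + cn + d. Substituting each data point gives a linear system:
  -27a + 9b - 3c + d = -27/2
  -8a + 4b - 2c + d = -33/2
  8a + 4b + 2c + d = -57/2
  27a + 9b + 3c + d = -183/2
Solving the system yields a = -2, b = -6, c = 5, d = 3/2.
So g(n) = -2n³ - 6n² + 5n + 3/2.
Check: g(3) = -183/2. ✓

g(n) = -2n^3 - 6n^2 + 5n + 3/2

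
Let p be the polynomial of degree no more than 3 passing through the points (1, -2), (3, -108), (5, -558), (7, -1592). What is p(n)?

p(n) = -5n^3 + 2n^2 + 4n - 3

Write p(n) = an^3 + bn^2 + cn + d. Substituting each data point gives a linear system:
  a + b + c + d = -2
  27a + 9b + 3c + d = -108
  125a + 25b + 5c + d = -558
  343a + 49b + 7c + d = -1592
Solving the system yields a = -5, b = 2, c = 4, d = -3.
So p(n) = -5n^3 + 2n^2 + 4n - 3.
Check: p(5) = -558. ✓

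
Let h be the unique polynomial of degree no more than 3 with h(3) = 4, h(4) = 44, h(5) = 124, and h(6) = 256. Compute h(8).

724

Write h(u) = au^3 + bu^2 + cu + d. Substituting each data point gives a linear system:
  27a + 9b + 3c + d = 4
  64a + 16b + 4c + d = 44
  125a + 25b + 5c + d = 124
  216a + 36b + 6c + d = 256
Solving the system yields a = 2, b = -4, c = -6, d = 4.
So h(u) = 2u^3 - 4u^2 - 6u + 4.
Then h(8) = 724.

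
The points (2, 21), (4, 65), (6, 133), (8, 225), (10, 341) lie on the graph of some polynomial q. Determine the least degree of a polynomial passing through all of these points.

Forward differences of the values at t = 2, 4, 6, 8, 10:
  q  : 21  65  133  225  341
  Δ  : 44  68  92  116
  Δ^2: 24  24  24
  Δ^3: 0  0
  Δ^4: 0
The second differences are constant (24) and nonzero, while all higher differences vanish, so the minimal degree is 2.

2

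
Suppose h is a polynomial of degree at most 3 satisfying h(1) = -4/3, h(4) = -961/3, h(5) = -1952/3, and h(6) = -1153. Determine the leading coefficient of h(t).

Write h(t) = at^3 + bt^2 + ct + d. Substituting each data point gives a linear system:
  a + b + c + d = -4/3
  64a + 16b + 4c + d = -961/3
  125a + 25b + 5c + d = -1952/3
  216a + 36b + 6c + d = -1153
Solving the system yields a = -6, b = 4, c = -1/3, d = 1.
So h(t) = -6t^3 + 4t^2 - (1/3)t + 1.
The leading coefficient is -6.

-6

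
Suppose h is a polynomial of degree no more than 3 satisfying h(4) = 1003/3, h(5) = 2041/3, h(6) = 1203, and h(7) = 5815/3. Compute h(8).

8767/3

Forward differences of the values at s = 4, 5, 6, 7:
  h  : 1003/3  2041/3  1203  5815/3
  Δ  : 346  1568/3  2206/3
  Δ^2: 530/3  638/3
  Δ^3: 36
The third differences are constant, confirming degree 3.
Interpolating (Newton forward form) and evaluating at s = 8 gives h(8) = 8767/3.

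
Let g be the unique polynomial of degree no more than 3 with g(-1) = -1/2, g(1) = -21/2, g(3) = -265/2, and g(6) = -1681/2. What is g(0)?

Using the Lagrange interpolation formula with nodes -1, 1, 3, 6:
  L_0(t) = (t - 1)(t - 3)(t - 6) / -56
  L_1(t) = (t + 1)(t - 3)(t - 6) / 20
  L_2(t) = (t + 1)(t - 1)(t - 6) / -24
  L_3(t) = (t + 1)(t - 1)(t - 3) / 105
Then g(t) = -1/2·L_0(t) - 21/2·L_1(t) - 265/2·L_2(t) - 1681/2·L_3(t).
Expanding and collecting terms gives g(t) = -3t^3 - 5t^2 - 2t - 1/2.
Evaluating at t = 0: g(0) = -1/2.

-1/2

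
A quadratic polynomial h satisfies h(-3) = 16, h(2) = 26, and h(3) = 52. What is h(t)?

Write h(t) = at^2 + bt + c. Substituting each data point gives a linear system:
  9a - 3b + c = 16
  4a + 2b + c = 26
  9a + 3b + c = 52
Solving the system yields a = 4, b = 6, c = -2.
So h(t) = 4t^2 + 6t - 2.
Check: h(2) = 26. ✓

h(t) = 4t^2 + 6t - 2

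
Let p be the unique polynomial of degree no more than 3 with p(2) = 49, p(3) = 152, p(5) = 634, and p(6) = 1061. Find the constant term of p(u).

Write p(u) = au^3 + bu^2 + cu + d. Substituting each data point gives a linear system:
  8a + 4b + 2c + d = 49
  27a + 9b + 3c + d = 152
  125a + 25b + 5c + d = 634
  216a + 36b + 6c + d = 1061
Solving the system yields a = 4, b = 6, c = -3, d = -1.
So p(u) = 4u^3 + 6u^2 - 3u - 1.
The constant term is -1.

-1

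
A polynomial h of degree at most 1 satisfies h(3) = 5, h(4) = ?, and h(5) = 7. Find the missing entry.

On equispaced nodes a degree-1 polynomial has vanishing second forward difference, so
  h(3) - 2·h(4) + h(5) = 0.
Substituting the known values and solving for h(4):
  -2·h(4) = -12
  h(4) = 6.

6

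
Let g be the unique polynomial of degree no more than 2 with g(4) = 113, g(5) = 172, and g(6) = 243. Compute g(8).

421

Forward differences of the values at t = 4, 5, 6:
  g  : 113  172  243
  Δ  : 59  71
  Δ^2: 12
The second differences are constant, confirming degree 2.
Interpolating (Newton forward form) and evaluating at t = 8 gives g(8) = 421.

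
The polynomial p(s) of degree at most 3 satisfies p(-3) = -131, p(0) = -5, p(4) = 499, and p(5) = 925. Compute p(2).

79

Write p(s) = as^3 + bs^2 + cs + d. Substituting each data point gives a linear system:
  -27a + 9b - 3c + d = -131
  d = -5
  64a + 16b + 4c + d = 499
  125a + 25b + 5c + d = 925
Solving the system yields a = 6, b = 6, c = 6, d = -5.
So p(s) = 6s^3 + 6s^2 + 6s - 5.
Then p(2) = 79.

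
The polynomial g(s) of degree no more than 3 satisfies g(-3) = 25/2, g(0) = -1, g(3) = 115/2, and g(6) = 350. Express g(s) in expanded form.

g(s) = s^3 + 4s^2 - (3/2)s - 1

Write g(s) = as^3 + bs^2 + cs + d. Substituting each data point gives a linear system:
  -27a + 9b - 3c + d = 25/2
  d = -1
  27a + 9b + 3c + d = 115/2
  216a + 36b + 6c + d = 350
Solving the system yields a = 1, b = 4, c = -3/2, d = -1.
So g(s) = s^3 + 4s^2 - (3/2)s - 1.
Check: g(0) = -1. ✓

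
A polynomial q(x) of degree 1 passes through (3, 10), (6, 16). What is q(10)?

Write q(x) = ax + b. Substituting each data point gives a linear system:
  3a + b = 10
  6a + b = 16
Solving the system yields a = 2, b = 4.
So q(x) = 2x + 4.
Then q(10) = 24.

24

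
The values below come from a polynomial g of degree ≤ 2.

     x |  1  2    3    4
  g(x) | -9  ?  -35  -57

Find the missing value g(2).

On equispaced nodes a degree-2 polynomial has vanishing third forward difference, so
  - g(1) + 3·g(2) - 3·g(3) + g(4) = 0.
Substituting the known values and solving for g(2):
  3·g(2) = -57
  g(2) = -19.

-19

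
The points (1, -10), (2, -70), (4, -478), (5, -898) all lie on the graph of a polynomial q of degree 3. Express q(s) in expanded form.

q(s) = -6s^3 - 6s^2 + 2

Write q(s) = as^3 + bs^2 + cs + d. Substituting each data point gives a linear system:
  a + b + c + d = -10
  8a + 4b + 2c + d = -70
  64a + 16b + 4c + d = -478
  125a + 25b + 5c + d = -898
Solving the system yields a = -6, b = -6, c = 0, d = 2.
So q(s) = -6s^3 - 6s^2 + 2.
Check: q(1) = -10. ✓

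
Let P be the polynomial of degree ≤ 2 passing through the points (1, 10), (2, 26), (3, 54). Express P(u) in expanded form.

P(u) = 6u^2 - 2u + 6

Using the Lagrange interpolation formula with nodes 1, 2, 3:
  L_0(u) = (u - 2)(u - 3) / 2
  L_1(u) = (u - 1)(u - 3) / -1
  L_2(u) = (u - 1)(u - 2) / 2
Then P(u) = 10·L_0(u) + 26·L_1(u) + 54·L_2(u).
Expanding and collecting terms gives P(u) = 6u^2 - 2u + 6.
Check: P(1) = 10. ✓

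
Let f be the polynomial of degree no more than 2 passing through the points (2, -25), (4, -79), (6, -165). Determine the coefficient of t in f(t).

Write f(t) = at^2 + bt + c. Substituting each data point gives a linear system:
  4a + 2b + c = -25
  16a + 4b + c = -79
  36a + 6b + c = -165
Solving the system yields a = -4, b = -3, c = -3.
So f(t) = -4t^2 - 3t - 3.
The coefficient of t is -3.

-3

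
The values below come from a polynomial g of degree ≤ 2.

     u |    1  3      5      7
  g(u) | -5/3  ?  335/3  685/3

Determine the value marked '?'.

On equispaced nodes a degree-2 polynomial has vanishing third forward difference, so
  - g(1) + 3·g(3) - 3·g(5) + g(7) = 0.
Substituting the known values and solving for g(3):
  3·g(3) = 105
  g(3) = 35.

35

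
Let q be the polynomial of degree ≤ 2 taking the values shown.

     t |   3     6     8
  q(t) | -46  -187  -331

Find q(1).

Using the Lagrange interpolation formula with nodes 3, 6, 8:
  L_0(t) = (t - 6)(t - 8) / 15
  L_1(t) = (t - 3)(t - 8) / -6
  L_2(t) = (t - 3)(t - 6) / 10
Then q(t) = -46·L_0(t) - 187·L_1(t) - 331·L_2(t).
Expanding and collecting terms gives q(t) = -5t^2 - 2t + 5.
Evaluating at t = 1: q(1) = -2.

-2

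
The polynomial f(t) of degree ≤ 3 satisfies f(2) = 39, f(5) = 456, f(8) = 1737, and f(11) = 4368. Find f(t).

f(t) = 3t^3 + 3t^2 + t + 1

Write f(t) = at^3 + bt^2 + ct + d. Substituting each data point gives a linear system:
  8a + 4b + 2c + d = 39
  125a + 25b + 5c + d = 456
  512a + 64b + 8c + d = 1737
  1331a + 121b + 11c + d = 4368
Solving the system yields a = 3, b = 3, c = 1, d = 1.
So f(t) = 3t^3 + 3t^2 + t + 1.
Check: f(8) = 1737. ✓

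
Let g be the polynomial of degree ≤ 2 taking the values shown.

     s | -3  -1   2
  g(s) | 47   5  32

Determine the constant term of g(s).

Write g(s) = as^2 + bs + c. Substituting each data point gives a linear system:
  9a - 3b + c = 47
  a - b + c = 5
  4a + 2b + c = 32
Solving the system yields a = 6, b = 3, c = 2.
So g(s) = 6s^2 + 3s + 2.
The constant term is 2.

2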